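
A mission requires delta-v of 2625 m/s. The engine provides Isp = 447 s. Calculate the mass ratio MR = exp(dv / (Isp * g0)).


Ve = 447 * 9.81 = 4385.07 m/s
MR = exp(2625 / 4385.07) = 1.82

1.82


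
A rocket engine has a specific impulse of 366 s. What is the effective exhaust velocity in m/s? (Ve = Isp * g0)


Ve = Isp * g0 = 366 * 9.81 = 3590.5 m/s

3590.5 m/s


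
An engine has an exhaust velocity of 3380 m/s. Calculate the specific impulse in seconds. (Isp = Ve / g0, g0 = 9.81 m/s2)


Isp = Ve / g0 = 3380 / 9.81 = 344.5 s

344.5 s


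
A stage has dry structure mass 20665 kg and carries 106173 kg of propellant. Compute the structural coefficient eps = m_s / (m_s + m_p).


eps = 20665 / (20665 + 106173) = 0.1629

0.1629


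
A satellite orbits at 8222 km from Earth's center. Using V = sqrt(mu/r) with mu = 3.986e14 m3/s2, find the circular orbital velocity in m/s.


V = sqrt(3.986e14 / 8222000) = 6963 m/s

6963 m/s


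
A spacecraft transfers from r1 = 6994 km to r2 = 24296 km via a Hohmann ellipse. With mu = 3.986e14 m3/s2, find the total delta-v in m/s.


V1 = sqrt(mu/r1) = 7549.29 m/s
dV1 = V1*(sqrt(2*r2/(r1+r2)) - 1) = 1858.46 m/s
V2 = sqrt(mu/r2) = 4050.43 m/s
dV2 = V2*(1 - sqrt(2*r1/(r1+r2))) = 1342.26 m/s
Total dV = 3201 m/s

3201 m/s


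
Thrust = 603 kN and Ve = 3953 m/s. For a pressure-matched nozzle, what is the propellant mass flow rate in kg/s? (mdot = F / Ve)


mdot = F / Ve = 603000 / 3953 = 152.5 kg/s

152.5 kg/s


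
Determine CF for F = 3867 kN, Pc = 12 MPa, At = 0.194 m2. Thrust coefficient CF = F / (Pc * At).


CF = 3867000 / (12e6 * 0.194) = 1.66

1.66


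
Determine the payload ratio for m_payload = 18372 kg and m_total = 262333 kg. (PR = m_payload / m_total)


PR = 18372 / 262333 = 0.07

0.07


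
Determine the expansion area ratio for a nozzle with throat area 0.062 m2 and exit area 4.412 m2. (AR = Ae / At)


AR = 4.412 / 0.062 = 71.2

71.2


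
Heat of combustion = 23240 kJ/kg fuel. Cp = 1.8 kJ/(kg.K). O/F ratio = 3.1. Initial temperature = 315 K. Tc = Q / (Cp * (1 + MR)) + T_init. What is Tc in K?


Tc = 23240 / (1.8 * (1 + 3.1)) + 315 = 3464 K

3464 K


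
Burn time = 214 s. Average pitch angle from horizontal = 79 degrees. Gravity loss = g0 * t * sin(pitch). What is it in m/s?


GL = 9.81 * 214 * sin(79 deg) = 2061 m/s

2061 m/s


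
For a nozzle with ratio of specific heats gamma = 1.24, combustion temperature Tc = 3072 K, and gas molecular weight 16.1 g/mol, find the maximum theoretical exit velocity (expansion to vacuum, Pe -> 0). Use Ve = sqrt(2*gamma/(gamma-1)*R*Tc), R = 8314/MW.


R = 8314 / 16.1 = 516.4 J/(kg.K)
Ve = sqrt(2 * 1.24 / (1.24 - 1) * 516.4 * 3072) = 4049 m/s

4049 m/s


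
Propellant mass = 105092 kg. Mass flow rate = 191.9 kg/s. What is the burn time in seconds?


tb = 105092 / 191.9 = 547.6 s

547.6 s


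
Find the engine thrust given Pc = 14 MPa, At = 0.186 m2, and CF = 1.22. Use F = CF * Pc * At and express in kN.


F = 1.22 * 14e6 * 0.186 = 3.1769e+06 N = 3176.9 kN

3176.9 kN


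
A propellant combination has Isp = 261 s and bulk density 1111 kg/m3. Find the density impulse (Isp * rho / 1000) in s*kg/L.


rho*Isp = 261 * 1111 / 1000 = 290 s*kg/L

290 s*kg/L


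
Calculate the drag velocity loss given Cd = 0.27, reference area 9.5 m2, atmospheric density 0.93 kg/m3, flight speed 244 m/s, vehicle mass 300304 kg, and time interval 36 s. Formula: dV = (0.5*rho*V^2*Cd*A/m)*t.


D = 0.5 * 0.93 * 244^2 * 0.27 * 9.5 = 71010.08 N
a = 71010.08 / 300304 = 0.2365 m/s2
dV = 0.2365 * 36 = 8.5 m/s

8.5 m/s


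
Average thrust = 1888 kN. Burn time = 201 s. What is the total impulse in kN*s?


It = 1888 * 201 = 379488 kN*s

379488 kN*s


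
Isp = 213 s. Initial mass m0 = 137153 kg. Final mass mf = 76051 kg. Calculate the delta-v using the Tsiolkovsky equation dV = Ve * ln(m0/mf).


Ve = 213 * 9.81 = 2089.53 m/s
dV = 2089.53 * ln(137153/76051) = 1232 m/s

1232 m/s


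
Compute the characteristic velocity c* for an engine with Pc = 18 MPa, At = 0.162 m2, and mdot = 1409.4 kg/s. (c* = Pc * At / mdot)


c* = 18e6 * 0.162 / 1409.4 = 2069 m/s

2069 m/s


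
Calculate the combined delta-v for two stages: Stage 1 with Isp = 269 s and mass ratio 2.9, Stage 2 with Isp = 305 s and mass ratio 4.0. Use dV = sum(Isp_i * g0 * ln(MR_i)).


dV1 = 269 * 9.81 * ln(2.9) = 2809.7 m/s
dV2 = 305 * 9.81 * ln(4.0) = 4147.9 m/s
Total dV = 2809.7 + 4147.9 = 6957.6 m/s ~ 6958 m/s

6958 m/s


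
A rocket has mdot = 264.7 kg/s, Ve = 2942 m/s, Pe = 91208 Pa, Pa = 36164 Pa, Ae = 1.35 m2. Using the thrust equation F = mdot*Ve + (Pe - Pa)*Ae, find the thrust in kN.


F = 264.7 * 2942 + (91208 - 36164) * 1.35 = 853057.0 N = 853.1 kN

853.1 kN


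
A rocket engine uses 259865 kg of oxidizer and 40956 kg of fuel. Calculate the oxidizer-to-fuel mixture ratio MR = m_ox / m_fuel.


MR = 259865 / 40956 = 6.34

6.34


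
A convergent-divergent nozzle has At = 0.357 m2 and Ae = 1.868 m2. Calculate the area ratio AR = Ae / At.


AR = 1.868 / 0.357 = 5.2

5.2


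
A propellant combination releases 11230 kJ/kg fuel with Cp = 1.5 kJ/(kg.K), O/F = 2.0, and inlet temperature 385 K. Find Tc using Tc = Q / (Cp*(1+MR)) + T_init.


Tc = 11230 / (1.5 * (1 + 2.0)) + 385 = 2881 K

2881 K


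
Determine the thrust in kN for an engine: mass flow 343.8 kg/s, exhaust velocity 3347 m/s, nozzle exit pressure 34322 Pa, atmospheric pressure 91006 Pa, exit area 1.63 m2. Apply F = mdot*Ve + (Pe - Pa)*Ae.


F = 343.8 * 3347 + (34322 - 91006) * 1.63 = 1.0583e+06 N = 1058.3 kN

1058.3 kN


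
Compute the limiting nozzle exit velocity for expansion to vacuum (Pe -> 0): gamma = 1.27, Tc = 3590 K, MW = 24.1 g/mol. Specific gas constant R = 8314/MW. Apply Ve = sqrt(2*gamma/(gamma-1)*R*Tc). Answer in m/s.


R = 8314 / 24.1 = 344.98 J/(kg.K)
Ve = sqrt(2 * 1.27 / (1.27 - 1) * 344.98 * 3590) = 3413 m/s

3413 m/s


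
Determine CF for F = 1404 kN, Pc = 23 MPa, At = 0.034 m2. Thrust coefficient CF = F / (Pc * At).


CF = 1404000 / (23e6 * 0.034) = 1.8

1.8


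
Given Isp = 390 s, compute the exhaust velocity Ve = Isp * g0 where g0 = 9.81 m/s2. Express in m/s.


Ve = Isp * g0 = 390 * 9.81 = 3825.9 m/s

3825.9 m/s


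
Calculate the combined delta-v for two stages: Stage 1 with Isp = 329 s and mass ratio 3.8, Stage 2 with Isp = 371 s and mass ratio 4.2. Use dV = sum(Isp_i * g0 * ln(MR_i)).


dV1 = 329 * 9.81 * ln(3.8) = 4308.7 m/s
dV2 = 371 * 9.81 * ln(4.2) = 5223.0 m/s
Total dV = 4308.7 + 5223.0 = 9531.7 m/s ~ 9532 m/s

9532 m/s


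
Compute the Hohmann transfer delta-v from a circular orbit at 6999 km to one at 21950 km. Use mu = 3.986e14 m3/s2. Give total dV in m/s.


V1 = sqrt(mu/r1) = 7546.59 m/s
dV1 = V1*(sqrt(2*r2/(r1+r2)) - 1) = 1746.63 m/s
V2 = sqrt(mu/r2) = 4261.39 m/s
dV2 = V2*(1 - sqrt(2*r1/(r1+r2))) = 1298.15 m/s
Total dV = 3045 m/s

3045 m/s


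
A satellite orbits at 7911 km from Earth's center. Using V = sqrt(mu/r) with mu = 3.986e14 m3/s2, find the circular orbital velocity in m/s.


V = sqrt(3.986e14 / 7911000) = 7098 m/s

7098 m/s


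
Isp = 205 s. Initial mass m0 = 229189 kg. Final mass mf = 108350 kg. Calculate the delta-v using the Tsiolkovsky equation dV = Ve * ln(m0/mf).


Ve = 205 * 9.81 = 2011.05 m/s
dV = 2011.05 * ln(229189/108350) = 1507 m/s

1507 m/s


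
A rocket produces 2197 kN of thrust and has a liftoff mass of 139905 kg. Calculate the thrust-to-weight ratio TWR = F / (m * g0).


TWR = 2197000 / (139905 * 9.81) = 1.6

1.6


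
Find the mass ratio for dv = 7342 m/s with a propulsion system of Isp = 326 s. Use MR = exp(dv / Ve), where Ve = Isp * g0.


Ve = 326 * 9.81 = 3198.06 m/s
MR = exp(7342 / 3198.06) = 9.932

9.932


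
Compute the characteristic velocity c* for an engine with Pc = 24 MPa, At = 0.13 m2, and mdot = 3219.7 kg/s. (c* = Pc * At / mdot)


c* = 24e6 * 0.13 / 3219.7 = 969 m/s

969 m/s


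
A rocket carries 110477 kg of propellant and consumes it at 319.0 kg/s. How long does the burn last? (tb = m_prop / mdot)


tb = 110477 / 319.0 = 346.3 s

346.3 s


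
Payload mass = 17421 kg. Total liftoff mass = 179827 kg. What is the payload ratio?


PR = 17421 / 179827 = 0.0969

0.0969


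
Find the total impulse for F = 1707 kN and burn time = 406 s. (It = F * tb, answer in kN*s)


It = 1707 * 406 = 693042 kN*s

693042 kN*s


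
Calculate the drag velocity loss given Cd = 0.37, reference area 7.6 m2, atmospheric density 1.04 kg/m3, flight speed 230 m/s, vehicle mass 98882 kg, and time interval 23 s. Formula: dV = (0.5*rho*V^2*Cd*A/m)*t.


D = 0.5 * 1.04 * 230^2 * 0.37 * 7.6 = 77352.5 N
a = 77352.5 / 98882 = 0.7823 m/s2
dV = 0.7823 * 23 = 18.0 m/s

18.0 m/s


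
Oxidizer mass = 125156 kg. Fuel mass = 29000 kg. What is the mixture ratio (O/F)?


MR = 125156 / 29000 = 4.32

4.32


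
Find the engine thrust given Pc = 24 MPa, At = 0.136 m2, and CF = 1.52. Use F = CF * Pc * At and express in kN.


F = 1.52 * 24e6 * 0.136 = 4.9613e+06 N = 4961.3 kN

4961.3 kN


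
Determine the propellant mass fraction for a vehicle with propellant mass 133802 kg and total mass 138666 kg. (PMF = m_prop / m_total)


PMF = 133802 / 138666 = 0.965

0.965


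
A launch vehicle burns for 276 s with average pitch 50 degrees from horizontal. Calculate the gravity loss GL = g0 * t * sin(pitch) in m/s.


GL = 9.81 * 276 * sin(50 deg) = 2074 m/s

2074 m/s


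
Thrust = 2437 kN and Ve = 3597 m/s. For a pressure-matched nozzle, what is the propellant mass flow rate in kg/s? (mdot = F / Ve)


mdot = F / Ve = 2437000 / 3597 = 677.5 kg/s

677.5 kg/s


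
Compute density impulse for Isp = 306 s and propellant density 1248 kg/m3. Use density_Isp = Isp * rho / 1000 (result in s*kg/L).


rho*Isp = 306 * 1248 / 1000 = 382 s*kg/L

382 s*kg/L


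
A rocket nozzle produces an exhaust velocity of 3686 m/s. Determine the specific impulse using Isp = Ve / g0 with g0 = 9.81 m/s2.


Isp = Ve / g0 = 3686 / 9.81 = 375.7 s

375.7 s


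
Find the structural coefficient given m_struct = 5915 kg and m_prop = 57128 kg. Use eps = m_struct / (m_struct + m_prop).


eps = 5915 / (5915 + 57128) = 0.0938

0.0938


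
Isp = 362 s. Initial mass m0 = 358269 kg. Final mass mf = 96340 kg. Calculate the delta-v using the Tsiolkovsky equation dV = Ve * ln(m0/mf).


Ve = 362 * 9.81 = 3551.22 m/s
dV = 3551.22 * ln(358269/96340) = 4664 m/s

4664 m/s


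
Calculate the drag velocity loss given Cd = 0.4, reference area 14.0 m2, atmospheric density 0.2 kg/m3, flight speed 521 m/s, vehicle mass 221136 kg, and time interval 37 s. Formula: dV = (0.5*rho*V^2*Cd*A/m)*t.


D = 0.5 * 0.2 * 521^2 * 0.4 * 14.0 = 152006.96 N
a = 152006.96 / 221136 = 0.6874 m/s2
dV = 0.6874 * 37 = 25.4 m/s

25.4 m/s


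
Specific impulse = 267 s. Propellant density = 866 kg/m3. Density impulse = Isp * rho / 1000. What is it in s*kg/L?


rho*Isp = 267 * 866 / 1000 = 231 s*kg/L

231 s*kg/L


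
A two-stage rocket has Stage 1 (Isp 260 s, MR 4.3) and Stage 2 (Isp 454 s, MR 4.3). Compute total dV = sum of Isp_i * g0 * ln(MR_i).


dV1 = 260 * 9.81 * ln(4.3) = 3720.3 m/s
dV2 = 454 * 9.81 * ln(4.3) = 6496.3 m/s
Total dV = 3720.3 + 6496.3 = 10216.6 m/s ~ 10217 m/s

10217 m/s


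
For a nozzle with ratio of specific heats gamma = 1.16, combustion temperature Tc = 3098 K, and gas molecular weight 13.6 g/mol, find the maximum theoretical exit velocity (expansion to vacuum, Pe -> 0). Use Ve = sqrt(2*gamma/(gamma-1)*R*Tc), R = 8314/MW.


R = 8314 / 13.6 = 611.32 J/(kg.K)
Ve = sqrt(2 * 1.16 / (1.16 - 1) * 611.32 * 3098) = 5240 m/s

5240 m/s


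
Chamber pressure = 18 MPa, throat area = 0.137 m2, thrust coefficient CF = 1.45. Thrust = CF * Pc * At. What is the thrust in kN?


F = 1.45 * 18e6 * 0.137 = 3.5757e+06 N = 3575.7 kN

3575.7 kN


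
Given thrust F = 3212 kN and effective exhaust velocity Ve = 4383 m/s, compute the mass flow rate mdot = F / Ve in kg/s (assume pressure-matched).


mdot = F / Ve = 3212000 / 4383 = 732.8 kg/s

732.8 kg/s


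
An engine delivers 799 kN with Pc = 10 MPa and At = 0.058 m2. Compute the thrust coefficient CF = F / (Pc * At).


CF = 799000 / (10e6 * 0.058) = 1.38

1.38


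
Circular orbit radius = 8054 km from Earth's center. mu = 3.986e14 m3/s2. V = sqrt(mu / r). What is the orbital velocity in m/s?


V = sqrt(3.986e14 / 8054000) = 7035 m/s

7035 m/s


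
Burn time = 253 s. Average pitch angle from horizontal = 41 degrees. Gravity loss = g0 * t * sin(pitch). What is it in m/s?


GL = 9.81 * 253 * sin(41 deg) = 1628 m/s

1628 m/s


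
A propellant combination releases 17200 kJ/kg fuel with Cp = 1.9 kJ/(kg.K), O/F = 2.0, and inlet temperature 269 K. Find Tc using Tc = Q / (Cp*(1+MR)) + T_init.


Tc = 17200 / (1.9 * (1 + 2.0)) + 269 = 3287 K

3287 K


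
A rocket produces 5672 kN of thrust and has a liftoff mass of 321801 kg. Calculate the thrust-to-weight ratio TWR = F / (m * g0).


TWR = 5672000 / (321801 * 9.81) = 1.8

1.8


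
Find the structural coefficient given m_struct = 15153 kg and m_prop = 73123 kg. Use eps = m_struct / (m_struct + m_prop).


eps = 15153 / (15153 + 73123) = 0.1717

0.1717


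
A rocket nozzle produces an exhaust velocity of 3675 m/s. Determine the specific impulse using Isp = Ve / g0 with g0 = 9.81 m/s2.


Isp = Ve / g0 = 3675 / 9.81 = 374.6 s

374.6 s


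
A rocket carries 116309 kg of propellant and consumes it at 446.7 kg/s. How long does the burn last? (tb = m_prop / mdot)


tb = 116309 / 446.7 = 260.4 s

260.4 s


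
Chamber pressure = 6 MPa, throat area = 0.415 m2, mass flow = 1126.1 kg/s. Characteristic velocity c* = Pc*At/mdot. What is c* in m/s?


c* = 6e6 * 0.415 / 1126.1 = 2211 m/s

2211 m/s


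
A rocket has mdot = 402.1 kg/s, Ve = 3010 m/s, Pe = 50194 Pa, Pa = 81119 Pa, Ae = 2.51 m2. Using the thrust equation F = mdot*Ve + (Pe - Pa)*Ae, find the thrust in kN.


F = 402.1 * 3010 + (50194 - 81119) * 2.51 = 1.1327e+06 N = 1132.7 kN

1132.7 kN


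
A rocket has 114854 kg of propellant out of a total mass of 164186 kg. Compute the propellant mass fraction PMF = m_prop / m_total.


PMF = 114854 / 164186 = 0.7

0.7


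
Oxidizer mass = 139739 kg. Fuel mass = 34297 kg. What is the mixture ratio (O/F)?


MR = 139739 / 34297 = 4.07

4.07


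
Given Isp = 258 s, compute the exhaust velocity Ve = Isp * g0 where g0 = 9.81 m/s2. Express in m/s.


Ve = Isp * g0 = 258 * 9.81 = 2531.0 m/s

2531.0 m/s


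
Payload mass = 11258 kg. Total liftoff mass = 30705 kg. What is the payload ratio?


PR = 11258 / 30705 = 0.3667

0.3667


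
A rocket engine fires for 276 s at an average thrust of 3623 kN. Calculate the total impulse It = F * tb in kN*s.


It = 3623 * 276 = 999948 kN*s

999948 kN*s


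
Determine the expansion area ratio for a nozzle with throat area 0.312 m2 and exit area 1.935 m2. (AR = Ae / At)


AR = 1.935 / 0.312 = 6.2

6.2


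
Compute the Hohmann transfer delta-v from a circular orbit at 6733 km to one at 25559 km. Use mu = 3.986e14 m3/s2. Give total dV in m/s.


V1 = sqrt(mu/r1) = 7694.22 m/s
dV1 = V1*(sqrt(2*r2/(r1+r2)) - 1) = 1986.42 m/s
V2 = sqrt(mu/r2) = 3949.09 m/s
dV2 = V2*(1 - sqrt(2*r1/(r1+r2))) = 1398.92 m/s
Total dV = 3385 m/s

3385 m/s


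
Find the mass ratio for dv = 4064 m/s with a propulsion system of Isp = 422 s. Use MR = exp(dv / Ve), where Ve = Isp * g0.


Ve = 422 * 9.81 = 4139.82 m/s
MR = exp(4064 / 4139.82) = 2.669

2.669


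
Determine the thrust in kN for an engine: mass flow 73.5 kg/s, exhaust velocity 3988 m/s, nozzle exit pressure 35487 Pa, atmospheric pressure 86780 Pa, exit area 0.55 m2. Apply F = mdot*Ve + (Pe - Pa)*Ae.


F = 73.5 * 3988 + (35487 - 86780) * 0.55 = 264907.0 N = 264.9 kN

264.9 kN


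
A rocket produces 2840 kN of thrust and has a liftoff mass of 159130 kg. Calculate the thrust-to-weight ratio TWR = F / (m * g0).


TWR = 2840000 / (159130 * 9.81) = 1.82

1.82


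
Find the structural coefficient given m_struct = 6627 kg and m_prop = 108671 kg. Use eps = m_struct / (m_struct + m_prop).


eps = 6627 / (6627 + 108671) = 0.0575

0.0575


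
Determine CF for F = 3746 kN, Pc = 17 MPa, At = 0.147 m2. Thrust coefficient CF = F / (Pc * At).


CF = 3746000 / (17e6 * 0.147) = 1.5

1.5


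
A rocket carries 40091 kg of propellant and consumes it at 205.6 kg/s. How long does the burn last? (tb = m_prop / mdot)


tb = 40091 / 205.6 = 195.0 s

195.0 s


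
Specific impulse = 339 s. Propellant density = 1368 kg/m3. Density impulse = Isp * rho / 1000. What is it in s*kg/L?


rho*Isp = 339 * 1368 / 1000 = 464 s*kg/L

464 s*kg/L


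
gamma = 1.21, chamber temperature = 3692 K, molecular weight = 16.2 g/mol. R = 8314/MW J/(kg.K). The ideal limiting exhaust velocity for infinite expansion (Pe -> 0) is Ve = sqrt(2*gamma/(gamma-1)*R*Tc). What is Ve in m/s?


R = 8314 / 16.2 = 513.21 J/(kg.K)
Ve = sqrt(2 * 1.21 / (1.21 - 1) * 513.21 * 3692) = 4673 m/s

4673 m/s


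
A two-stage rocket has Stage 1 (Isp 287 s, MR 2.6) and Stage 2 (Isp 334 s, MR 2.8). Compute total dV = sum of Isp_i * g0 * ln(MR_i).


dV1 = 287 * 9.81 * ln(2.6) = 2690.2 m/s
dV2 = 334 * 9.81 * ln(2.8) = 3373.6 m/s
Total dV = 2690.2 + 3373.6 = 6063.8 m/s ~ 6064 m/s

6064 m/s


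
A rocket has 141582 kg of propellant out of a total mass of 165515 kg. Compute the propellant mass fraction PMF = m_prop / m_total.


PMF = 141582 / 165515 = 0.855

0.855


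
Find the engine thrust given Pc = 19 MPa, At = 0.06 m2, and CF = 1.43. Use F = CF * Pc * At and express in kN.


F = 1.43 * 19e6 * 0.06 = 1.6302e+06 N = 1630.2 kN

1630.2 kN


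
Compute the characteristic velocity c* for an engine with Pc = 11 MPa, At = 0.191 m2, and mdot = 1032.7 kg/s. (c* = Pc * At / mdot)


c* = 11e6 * 0.191 / 1032.7 = 2034 m/s

2034 m/s


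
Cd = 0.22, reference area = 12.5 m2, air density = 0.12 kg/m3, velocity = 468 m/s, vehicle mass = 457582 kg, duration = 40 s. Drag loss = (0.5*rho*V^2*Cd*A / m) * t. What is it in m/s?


D = 0.5 * 0.12 * 468^2 * 0.22 * 12.5 = 36138.96 N
a = 36138.96 / 457582 = 0.079 m/s2
dV = 0.079 * 40 = 3.2 m/s

3.2 m/s


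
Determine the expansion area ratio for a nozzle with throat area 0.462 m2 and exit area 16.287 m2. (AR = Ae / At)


AR = 16.287 / 0.462 = 35.3

35.3


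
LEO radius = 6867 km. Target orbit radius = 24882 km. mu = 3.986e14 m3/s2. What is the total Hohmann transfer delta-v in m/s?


V1 = sqrt(mu/r1) = 7618.77 m/s
dV1 = V1*(sqrt(2*r2/(r1+r2)) - 1) = 1919.67 m/s
V2 = sqrt(mu/r2) = 4002.45 m/s
dV2 = V2*(1 - sqrt(2*r1/(r1+r2))) = 1370.0 m/s
Total dV = 3290 m/s

3290 m/s


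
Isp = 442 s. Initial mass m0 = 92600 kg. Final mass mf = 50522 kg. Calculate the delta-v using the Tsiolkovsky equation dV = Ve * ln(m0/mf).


Ve = 442 * 9.81 = 4336.02 m/s
dV = 4336.02 * ln(92600/50522) = 2627 m/s

2627 m/s


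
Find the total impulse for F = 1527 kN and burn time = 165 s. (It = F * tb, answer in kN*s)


It = 1527 * 165 = 251955 kN*s

251955 kN*s


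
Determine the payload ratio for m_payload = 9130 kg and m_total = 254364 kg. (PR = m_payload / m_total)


PR = 9130 / 254364 = 0.0359

0.0359


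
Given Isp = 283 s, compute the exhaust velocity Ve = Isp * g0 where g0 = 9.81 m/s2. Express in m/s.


Ve = Isp * g0 = 283 * 9.81 = 2776.2 m/s

2776.2 m/s


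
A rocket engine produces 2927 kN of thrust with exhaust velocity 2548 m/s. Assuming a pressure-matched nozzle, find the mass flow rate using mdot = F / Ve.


mdot = F / Ve = 2927000 / 2548 = 1148.7 kg/s

1148.7 kg/s


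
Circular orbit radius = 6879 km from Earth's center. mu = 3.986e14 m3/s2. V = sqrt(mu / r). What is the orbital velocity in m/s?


V = sqrt(3.986e14 / 6879000) = 7612 m/s

7612 m/s


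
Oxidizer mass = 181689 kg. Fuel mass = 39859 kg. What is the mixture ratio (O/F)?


MR = 181689 / 39859 = 4.56

4.56


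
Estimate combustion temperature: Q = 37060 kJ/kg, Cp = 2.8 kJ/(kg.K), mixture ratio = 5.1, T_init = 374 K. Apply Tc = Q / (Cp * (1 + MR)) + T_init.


Tc = 37060 / (2.8 * (1 + 5.1)) + 374 = 2544 K

2544 K


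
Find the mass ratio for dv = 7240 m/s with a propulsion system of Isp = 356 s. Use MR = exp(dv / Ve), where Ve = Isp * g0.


Ve = 356 * 9.81 = 3492.36 m/s
MR = exp(7240 / 3492.36) = 7.949

7.949


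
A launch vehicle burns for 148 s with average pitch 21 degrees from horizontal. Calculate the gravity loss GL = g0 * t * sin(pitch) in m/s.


GL = 9.81 * 148 * sin(21 deg) = 520 m/s

520 m/s


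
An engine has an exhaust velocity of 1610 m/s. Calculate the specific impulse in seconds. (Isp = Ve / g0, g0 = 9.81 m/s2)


Isp = Ve / g0 = 1610 / 9.81 = 164.1 s

164.1 s


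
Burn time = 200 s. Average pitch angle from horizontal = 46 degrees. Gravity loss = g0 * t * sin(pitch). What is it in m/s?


GL = 9.81 * 200 * sin(46 deg) = 1411 m/s

1411 m/s


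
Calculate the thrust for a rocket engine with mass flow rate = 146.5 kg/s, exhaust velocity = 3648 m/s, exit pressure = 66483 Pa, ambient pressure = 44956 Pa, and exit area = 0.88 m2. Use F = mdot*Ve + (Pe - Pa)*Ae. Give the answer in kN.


F = 146.5 * 3648 + (66483 - 44956) * 0.88 = 553376.0 N = 553.4 kN

553.4 kN


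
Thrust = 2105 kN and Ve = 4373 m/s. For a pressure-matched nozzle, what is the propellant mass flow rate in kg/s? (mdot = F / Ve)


mdot = F / Ve = 2105000 / 4373 = 481.4 kg/s

481.4 kg/s


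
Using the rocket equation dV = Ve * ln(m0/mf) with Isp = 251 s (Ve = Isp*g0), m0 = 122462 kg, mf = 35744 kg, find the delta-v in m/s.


Ve = 251 * 9.81 = 2462.31 m/s
dV = 2462.31 * ln(122462/35744) = 3032 m/s

3032 m/s


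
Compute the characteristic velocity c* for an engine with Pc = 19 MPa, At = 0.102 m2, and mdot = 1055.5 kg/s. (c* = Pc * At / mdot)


c* = 19e6 * 0.102 / 1055.5 = 1836 m/s

1836 m/s


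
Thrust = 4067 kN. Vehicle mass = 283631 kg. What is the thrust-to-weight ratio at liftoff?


TWR = 4067000 / (283631 * 9.81) = 1.46

1.46


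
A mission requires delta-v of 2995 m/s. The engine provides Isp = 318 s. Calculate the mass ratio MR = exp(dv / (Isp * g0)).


Ve = 318 * 9.81 = 3119.58 m/s
MR = exp(2995 / 3119.58) = 2.612

2.612


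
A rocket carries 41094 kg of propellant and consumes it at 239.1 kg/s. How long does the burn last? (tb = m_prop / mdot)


tb = 41094 / 239.1 = 171.9 s

171.9 s


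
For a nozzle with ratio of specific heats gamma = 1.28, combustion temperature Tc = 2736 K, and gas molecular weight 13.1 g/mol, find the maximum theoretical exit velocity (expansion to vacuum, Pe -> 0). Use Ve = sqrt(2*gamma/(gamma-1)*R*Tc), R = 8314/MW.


R = 8314 / 13.1 = 634.66 J/(kg.K)
Ve = sqrt(2 * 1.28 / (1.28 - 1) * 634.66 * 2736) = 3984 m/s

3984 m/s


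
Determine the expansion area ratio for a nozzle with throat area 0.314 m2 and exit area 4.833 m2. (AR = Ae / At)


AR = 4.833 / 0.314 = 15.4

15.4


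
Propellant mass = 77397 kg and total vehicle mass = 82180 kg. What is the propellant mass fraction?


PMF = 77397 / 82180 = 0.942

0.942


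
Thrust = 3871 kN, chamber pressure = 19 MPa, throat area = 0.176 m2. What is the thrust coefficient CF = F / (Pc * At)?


CF = 3871000 / (19e6 * 0.176) = 1.16

1.16


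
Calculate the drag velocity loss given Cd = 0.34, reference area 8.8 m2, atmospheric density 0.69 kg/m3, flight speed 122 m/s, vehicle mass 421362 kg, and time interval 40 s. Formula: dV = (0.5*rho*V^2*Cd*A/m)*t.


D = 0.5 * 0.69 * 122^2 * 0.34 * 8.8 = 15363.86 N
a = 15363.86 / 421362 = 0.0365 m/s2
dV = 0.0365 * 40 = 1.5 m/s

1.5 m/s


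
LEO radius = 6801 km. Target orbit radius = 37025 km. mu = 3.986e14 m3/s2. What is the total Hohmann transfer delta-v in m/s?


V1 = sqrt(mu/r1) = 7655.65 m/s
dV1 = V1*(sqrt(2*r2/(r1+r2)) - 1) = 2295.63 m/s
V2 = sqrt(mu/r2) = 3281.11 m/s
dV2 = V2*(1 - sqrt(2*r1/(r1+r2))) = 1453.19 m/s
Total dV = 3749 m/s

3749 m/s


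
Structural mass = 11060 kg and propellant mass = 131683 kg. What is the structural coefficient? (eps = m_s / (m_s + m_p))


eps = 11060 / (11060 + 131683) = 0.0775

0.0775


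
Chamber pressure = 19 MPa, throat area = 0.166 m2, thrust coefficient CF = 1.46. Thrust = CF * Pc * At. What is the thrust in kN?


F = 1.46 * 19e6 * 0.166 = 4.6048e+06 N = 4604.8 kN

4604.8 kN


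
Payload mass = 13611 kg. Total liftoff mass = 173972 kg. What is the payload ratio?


PR = 13611 / 173972 = 0.0782

0.0782


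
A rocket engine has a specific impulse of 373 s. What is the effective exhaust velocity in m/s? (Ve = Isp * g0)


Ve = Isp * g0 = 373 * 9.81 = 3659.1 m/s

3659.1 m/s


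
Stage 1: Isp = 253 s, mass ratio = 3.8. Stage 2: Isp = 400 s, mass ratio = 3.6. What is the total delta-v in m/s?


dV1 = 253 * 9.81 * ln(3.8) = 3313.4 m/s
dV2 = 400 * 9.81 * ln(3.6) = 5026.4 m/s
Total dV = 3313.4 + 5026.4 = 8339.8 m/s ~ 8340 m/s

8340 m/s


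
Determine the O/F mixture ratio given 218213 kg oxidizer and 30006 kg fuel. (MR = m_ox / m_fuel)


MR = 218213 / 30006 = 7.27

7.27


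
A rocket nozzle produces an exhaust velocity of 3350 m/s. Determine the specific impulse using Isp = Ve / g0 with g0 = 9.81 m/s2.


Isp = Ve / g0 = 3350 / 9.81 = 341.5 s

341.5 s


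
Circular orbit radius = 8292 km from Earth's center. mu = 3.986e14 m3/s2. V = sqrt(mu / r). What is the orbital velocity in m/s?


V = sqrt(3.986e14 / 8292000) = 6933 m/s

6933 m/s


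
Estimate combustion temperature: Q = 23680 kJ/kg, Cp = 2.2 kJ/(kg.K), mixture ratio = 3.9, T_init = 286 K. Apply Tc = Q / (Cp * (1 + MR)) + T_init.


Tc = 23680 / (2.2 * (1 + 3.9)) + 286 = 2483 K

2483 K


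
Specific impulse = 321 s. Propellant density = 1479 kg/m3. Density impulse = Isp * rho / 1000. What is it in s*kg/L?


rho*Isp = 321 * 1479 / 1000 = 475 s*kg/L

475 s*kg/L


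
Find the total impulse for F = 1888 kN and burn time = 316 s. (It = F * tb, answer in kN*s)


It = 1888 * 316 = 596608 kN*s

596608 kN*s


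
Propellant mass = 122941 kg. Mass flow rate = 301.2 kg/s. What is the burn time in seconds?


tb = 122941 / 301.2 = 408.2 s

408.2 s


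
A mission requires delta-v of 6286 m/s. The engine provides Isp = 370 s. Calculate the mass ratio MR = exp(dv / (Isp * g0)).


Ve = 370 * 9.81 = 3629.7 m/s
MR = exp(6286 / 3629.7) = 5.651

5.651


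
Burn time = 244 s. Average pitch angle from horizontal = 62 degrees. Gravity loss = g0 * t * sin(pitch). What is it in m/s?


GL = 9.81 * 244 * sin(62 deg) = 2113 m/s

2113 m/s


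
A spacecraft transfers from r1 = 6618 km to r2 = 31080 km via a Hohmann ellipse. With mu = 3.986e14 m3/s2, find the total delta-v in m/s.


V1 = sqrt(mu/r1) = 7760.78 m/s
dV1 = V1*(sqrt(2*r2/(r1+r2)) - 1) = 2204.78 m/s
V2 = sqrt(mu/r2) = 3581.2 m/s
dV2 = V2*(1 - sqrt(2*r1/(r1+r2))) = 1459.19 m/s
Total dV = 3664 m/s

3664 m/s


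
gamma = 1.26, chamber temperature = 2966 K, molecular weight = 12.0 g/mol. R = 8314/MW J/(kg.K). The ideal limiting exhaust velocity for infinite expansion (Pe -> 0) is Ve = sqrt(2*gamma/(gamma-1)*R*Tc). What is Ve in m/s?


R = 8314 / 12.0 = 692.83 J/(kg.K)
Ve = sqrt(2 * 1.26 / (1.26 - 1) * 692.83 * 2966) = 4463 m/s

4463 m/s


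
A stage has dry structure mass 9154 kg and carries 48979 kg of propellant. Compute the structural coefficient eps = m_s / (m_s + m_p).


eps = 9154 / (9154 + 48979) = 0.1575

0.1575


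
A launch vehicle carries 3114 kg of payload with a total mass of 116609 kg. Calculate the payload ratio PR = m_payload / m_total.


PR = 3114 / 116609 = 0.0267

0.0267


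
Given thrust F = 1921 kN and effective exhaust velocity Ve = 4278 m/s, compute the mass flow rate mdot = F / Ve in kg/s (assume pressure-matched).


mdot = F / Ve = 1921000 / 4278 = 449.0 kg/s

449.0 kg/s


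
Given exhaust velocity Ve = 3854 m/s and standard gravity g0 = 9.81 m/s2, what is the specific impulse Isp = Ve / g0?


Isp = Ve / g0 = 3854 / 9.81 = 392.9 s

392.9 s


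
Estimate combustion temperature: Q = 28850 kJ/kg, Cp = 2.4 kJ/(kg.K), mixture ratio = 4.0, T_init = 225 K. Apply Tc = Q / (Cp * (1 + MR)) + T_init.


Tc = 28850 / (2.4 * (1 + 4.0)) + 225 = 2629 K

2629 K


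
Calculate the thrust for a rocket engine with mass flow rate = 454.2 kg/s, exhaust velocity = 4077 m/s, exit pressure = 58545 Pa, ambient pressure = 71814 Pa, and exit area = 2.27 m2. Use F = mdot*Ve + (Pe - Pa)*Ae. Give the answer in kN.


F = 454.2 * 4077 + (58545 - 71814) * 2.27 = 1.8217e+06 N = 1821.7 kN

1821.7 kN


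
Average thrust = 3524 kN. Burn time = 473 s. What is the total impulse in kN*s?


It = 3524 * 473 = 1666852 kN*s

1666852 kN*s


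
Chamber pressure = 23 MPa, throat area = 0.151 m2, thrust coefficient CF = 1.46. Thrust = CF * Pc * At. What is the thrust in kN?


F = 1.46 * 23e6 * 0.151 = 5.0706e+06 N = 5070.6 kN

5070.6 kN


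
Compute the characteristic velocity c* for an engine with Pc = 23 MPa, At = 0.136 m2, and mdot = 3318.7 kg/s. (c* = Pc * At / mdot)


c* = 23e6 * 0.136 / 3318.7 = 943 m/s

943 m/s


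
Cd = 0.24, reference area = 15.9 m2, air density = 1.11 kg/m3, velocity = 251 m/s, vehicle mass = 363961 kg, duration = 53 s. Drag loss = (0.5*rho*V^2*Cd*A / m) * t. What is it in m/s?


D = 0.5 * 1.11 * 251^2 * 0.24 * 15.9 = 133428.56 N
a = 133428.56 / 363961 = 0.3666 m/s2
dV = 0.3666 * 53 = 19.4 m/s

19.4 m/s


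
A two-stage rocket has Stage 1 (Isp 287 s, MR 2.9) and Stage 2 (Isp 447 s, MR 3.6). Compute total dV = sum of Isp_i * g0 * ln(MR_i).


dV1 = 287 * 9.81 * ln(2.9) = 2997.7 m/s
dV2 = 447 * 9.81 * ln(3.6) = 5617.0 m/s
Total dV = 2997.7 + 5617.0 = 8614.7 m/s ~ 8615 m/s

8615 m/s


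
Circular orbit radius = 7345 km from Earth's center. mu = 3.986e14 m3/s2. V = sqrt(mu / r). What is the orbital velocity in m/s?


V = sqrt(3.986e14 / 7345000) = 7367 m/s

7367 m/s


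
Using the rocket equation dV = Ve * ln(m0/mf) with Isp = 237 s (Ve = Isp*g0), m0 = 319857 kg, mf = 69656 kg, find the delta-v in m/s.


Ve = 237 * 9.81 = 2324.97 m/s
dV = 2324.97 * ln(319857/69656) = 3544 m/s

3544 m/s


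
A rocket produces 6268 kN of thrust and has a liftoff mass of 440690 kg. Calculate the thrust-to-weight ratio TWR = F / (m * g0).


TWR = 6268000 / (440690 * 9.81) = 1.45

1.45


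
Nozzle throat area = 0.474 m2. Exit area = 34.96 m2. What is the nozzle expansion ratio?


AR = 34.96 / 0.474 = 73.8

73.8


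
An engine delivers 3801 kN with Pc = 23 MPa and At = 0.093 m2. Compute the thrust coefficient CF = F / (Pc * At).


CF = 3801000 / (23e6 * 0.093) = 1.78

1.78


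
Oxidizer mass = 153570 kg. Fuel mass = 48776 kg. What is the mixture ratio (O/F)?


MR = 153570 / 48776 = 3.15

3.15


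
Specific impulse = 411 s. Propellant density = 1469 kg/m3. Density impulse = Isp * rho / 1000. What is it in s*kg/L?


rho*Isp = 411 * 1469 / 1000 = 604 s*kg/L

604 s*kg/L


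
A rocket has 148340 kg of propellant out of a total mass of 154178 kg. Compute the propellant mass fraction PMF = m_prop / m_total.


PMF = 148340 / 154178 = 0.962

0.962


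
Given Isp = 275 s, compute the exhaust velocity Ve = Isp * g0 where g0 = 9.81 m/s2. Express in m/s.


Ve = Isp * g0 = 275 * 9.81 = 2697.8 m/s

2697.8 m/s


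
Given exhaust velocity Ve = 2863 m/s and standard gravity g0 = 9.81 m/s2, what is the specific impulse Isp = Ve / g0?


Isp = Ve / g0 = 2863 / 9.81 = 291.8 s

291.8 s


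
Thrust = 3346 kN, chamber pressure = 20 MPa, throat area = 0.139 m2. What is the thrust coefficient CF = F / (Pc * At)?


CF = 3346000 / (20e6 * 0.139) = 1.2

1.2


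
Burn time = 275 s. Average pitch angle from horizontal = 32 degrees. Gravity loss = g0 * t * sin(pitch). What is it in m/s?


GL = 9.81 * 275 * sin(32 deg) = 1430 m/s

1430 m/s


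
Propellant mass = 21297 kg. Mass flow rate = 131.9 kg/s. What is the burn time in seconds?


tb = 21297 / 131.9 = 161.5 s

161.5 s


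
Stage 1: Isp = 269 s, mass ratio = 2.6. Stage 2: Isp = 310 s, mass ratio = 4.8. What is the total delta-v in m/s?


dV1 = 269 * 9.81 * ln(2.6) = 2521.5 m/s
dV2 = 310 * 9.81 * ln(4.8) = 4770.3 m/s
Total dV = 2521.5 + 4770.3 = 7291.8 m/s ~ 7292 m/s

7292 m/s


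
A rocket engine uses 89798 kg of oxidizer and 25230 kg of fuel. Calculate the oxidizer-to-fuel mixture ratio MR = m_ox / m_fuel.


MR = 89798 / 25230 = 3.56

3.56


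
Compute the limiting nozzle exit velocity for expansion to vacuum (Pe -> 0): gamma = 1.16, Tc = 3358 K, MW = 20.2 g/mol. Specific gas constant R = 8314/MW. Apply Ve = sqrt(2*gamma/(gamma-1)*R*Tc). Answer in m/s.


R = 8314 / 20.2 = 411.58 J/(kg.K)
Ve = sqrt(2 * 1.16 / (1.16 - 1) * 411.58 * 3358) = 4477 m/s

4477 m/s


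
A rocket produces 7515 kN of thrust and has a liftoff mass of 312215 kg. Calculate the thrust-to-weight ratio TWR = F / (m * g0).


TWR = 7515000 / (312215 * 9.81) = 2.45

2.45


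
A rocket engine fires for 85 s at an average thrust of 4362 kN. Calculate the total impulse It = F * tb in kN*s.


It = 4362 * 85 = 370770 kN*s

370770 kN*s


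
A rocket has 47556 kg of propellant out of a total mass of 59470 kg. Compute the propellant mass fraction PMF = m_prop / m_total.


PMF = 47556 / 59470 = 0.8

0.8


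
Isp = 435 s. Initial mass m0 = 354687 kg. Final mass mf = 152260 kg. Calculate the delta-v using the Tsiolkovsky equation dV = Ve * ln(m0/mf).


Ve = 435 * 9.81 = 4267.35 m/s
dV = 4267.35 * ln(354687/152260) = 3609 m/s

3609 m/s


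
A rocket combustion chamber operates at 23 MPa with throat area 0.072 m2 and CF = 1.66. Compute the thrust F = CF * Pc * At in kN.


F = 1.66 * 23e6 * 0.072 = 2.7490e+06 N = 2749.0 kN

2749.0 kN


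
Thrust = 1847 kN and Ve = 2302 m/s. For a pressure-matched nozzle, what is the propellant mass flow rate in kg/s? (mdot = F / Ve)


mdot = F / Ve = 1847000 / 2302 = 802.3 kg/s

802.3 kg/s


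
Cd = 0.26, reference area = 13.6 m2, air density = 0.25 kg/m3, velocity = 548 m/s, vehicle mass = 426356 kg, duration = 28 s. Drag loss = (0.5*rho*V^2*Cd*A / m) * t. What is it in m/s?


D = 0.5 * 0.25 * 548^2 * 0.26 * 13.6 = 132734.37 N
a = 132734.37 / 426356 = 0.3113 m/s2
dV = 0.3113 * 28 = 8.7 m/s

8.7 m/s


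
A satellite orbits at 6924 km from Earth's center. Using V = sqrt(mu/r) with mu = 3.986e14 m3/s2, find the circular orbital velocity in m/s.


V = sqrt(3.986e14 / 6924000) = 7587 m/s

7587 m/s


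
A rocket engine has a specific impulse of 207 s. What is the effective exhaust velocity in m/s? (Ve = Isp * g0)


Ve = Isp * g0 = 207 * 9.81 = 2030.7 m/s

2030.7 m/s


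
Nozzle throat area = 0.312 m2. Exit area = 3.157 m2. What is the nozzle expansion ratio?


AR = 3.157 / 0.312 = 10.1

10.1


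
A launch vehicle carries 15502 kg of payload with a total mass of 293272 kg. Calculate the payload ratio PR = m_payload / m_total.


PR = 15502 / 293272 = 0.0529

0.0529


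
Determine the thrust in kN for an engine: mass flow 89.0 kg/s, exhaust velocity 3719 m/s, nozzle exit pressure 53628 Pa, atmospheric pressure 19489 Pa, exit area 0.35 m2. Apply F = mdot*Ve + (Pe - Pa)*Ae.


F = 89.0 * 3719 + (53628 - 19489) * 0.35 = 342940.0 N = 342.9 kN

342.9 kN


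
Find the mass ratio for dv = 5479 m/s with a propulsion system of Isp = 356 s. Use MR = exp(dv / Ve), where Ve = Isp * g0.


Ve = 356 * 9.81 = 3492.36 m/s
MR = exp(5479 / 3492.36) = 4.801

4.801


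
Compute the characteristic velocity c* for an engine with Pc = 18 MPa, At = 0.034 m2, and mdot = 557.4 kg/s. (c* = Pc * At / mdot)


c* = 18e6 * 0.034 / 557.4 = 1098 m/s

1098 m/s


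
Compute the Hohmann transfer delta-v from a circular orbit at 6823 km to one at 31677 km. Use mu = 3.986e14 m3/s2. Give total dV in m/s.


V1 = sqrt(mu/r1) = 7643.3 m/s
dV1 = V1*(sqrt(2*r2/(r1+r2)) - 1) = 2161.47 m/s
V2 = sqrt(mu/r2) = 3547.29 m/s
dV2 = V2*(1 - sqrt(2*r1/(r1+r2))) = 1435.41 m/s
Total dV = 3597 m/s

3597 m/s


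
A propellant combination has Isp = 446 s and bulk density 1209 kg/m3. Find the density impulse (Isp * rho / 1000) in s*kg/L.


rho*Isp = 446 * 1209 / 1000 = 539 s*kg/L

539 s*kg/L


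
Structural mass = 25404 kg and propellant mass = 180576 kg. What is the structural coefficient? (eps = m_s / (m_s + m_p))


eps = 25404 / (25404 + 180576) = 0.1233

0.1233


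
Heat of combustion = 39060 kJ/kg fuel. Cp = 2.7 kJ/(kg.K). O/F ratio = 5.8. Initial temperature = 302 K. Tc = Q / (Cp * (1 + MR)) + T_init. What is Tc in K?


Tc = 39060 / (2.7 * (1 + 5.8)) + 302 = 2429 K

2429 K


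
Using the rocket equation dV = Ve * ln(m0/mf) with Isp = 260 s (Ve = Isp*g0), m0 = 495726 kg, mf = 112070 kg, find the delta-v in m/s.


Ve = 260 * 9.81 = 2550.6 m/s
dV = 2550.6 * ln(495726/112070) = 3792 m/s

3792 m/s


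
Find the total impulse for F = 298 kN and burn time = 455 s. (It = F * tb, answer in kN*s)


It = 298 * 455 = 135590 kN*s

135590 kN*s


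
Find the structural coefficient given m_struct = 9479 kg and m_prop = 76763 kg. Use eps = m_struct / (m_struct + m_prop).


eps = 9479 / (9479 + 76763) = 0.1099

0.1099


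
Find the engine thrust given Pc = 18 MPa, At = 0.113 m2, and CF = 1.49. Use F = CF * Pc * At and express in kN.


F = 1.49 * 18e6 * 0.113 = 3.0307e+06 N = 3030.7 kN

3030.7 kN


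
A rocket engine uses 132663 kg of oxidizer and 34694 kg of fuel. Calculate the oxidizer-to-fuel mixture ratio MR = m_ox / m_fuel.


MR = 132663 / 34694 = 3.82

3.82


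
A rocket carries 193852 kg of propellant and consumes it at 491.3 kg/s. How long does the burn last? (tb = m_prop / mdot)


tb = 193852 / 491.3 = 394.6 s

394.6 s


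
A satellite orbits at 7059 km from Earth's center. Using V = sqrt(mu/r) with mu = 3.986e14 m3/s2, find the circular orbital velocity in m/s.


V = sqrt(3.986e14 / 7059000) = 7514 m/s

7514 m/s


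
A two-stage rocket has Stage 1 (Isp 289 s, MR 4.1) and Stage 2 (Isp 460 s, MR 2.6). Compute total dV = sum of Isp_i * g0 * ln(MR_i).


dV1 = 289 * 9.81 * ln(4.1) = 4000.3 m/s
dV2 = 460 * 9.81 * ln(2.6) = 4311.8 m/s
Total dV = 4000.3 + 4311.8 = 8312.1 m/s ~ 8312 m/s

8312 m/s


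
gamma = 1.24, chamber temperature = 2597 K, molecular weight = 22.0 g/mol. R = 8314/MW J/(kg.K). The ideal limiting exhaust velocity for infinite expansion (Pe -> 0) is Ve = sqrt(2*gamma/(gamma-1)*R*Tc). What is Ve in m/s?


R = 8314 / 22.0 = 377.91 J/(kg.K)
Ve = sqrt(2 * 1.24 / (1.24 - 1) * 377.91 * 2597) = 3185 m/s

3185 m/s


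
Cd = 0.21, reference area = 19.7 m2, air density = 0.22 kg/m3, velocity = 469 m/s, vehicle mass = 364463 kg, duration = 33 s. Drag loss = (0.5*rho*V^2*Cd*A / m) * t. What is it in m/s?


D = 0.5 * 0.22 * 469^2 * 0.21 * 19.7 = 100097.65 N
a = 100097.65 / 364463 = 0.2746 m/s2
dV = 0.2746 * 33 = 9.1 m/s

9.1 m/s


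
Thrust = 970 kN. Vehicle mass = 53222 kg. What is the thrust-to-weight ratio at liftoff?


TWR = 970000 / (53222 * 9.81) = 1.86

1.86


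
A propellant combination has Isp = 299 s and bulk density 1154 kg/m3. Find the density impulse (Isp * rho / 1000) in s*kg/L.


rho*Isp = 299 * 1154 / 1000 = 345 s*kg/L

345 s*kg/L


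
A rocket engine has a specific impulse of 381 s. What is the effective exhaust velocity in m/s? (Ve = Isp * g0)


Ve = Isp * g0 = 381 * 9.81 = 3737.6 m/s

3737.6 m/s


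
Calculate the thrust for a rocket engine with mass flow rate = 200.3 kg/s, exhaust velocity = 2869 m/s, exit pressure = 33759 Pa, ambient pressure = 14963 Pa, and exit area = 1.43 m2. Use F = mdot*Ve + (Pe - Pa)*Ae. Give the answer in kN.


F = 200.3 * 2869 + (33759 - 14963) * 1.43 = 601539.0 N = 601.5 kN

601.5 kN


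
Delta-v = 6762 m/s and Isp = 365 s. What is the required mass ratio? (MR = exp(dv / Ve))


Ve = 365 * 9.81 = 3580.65 m/s
MR = exp(6762 / 3580.65) = 6.609

6.609
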